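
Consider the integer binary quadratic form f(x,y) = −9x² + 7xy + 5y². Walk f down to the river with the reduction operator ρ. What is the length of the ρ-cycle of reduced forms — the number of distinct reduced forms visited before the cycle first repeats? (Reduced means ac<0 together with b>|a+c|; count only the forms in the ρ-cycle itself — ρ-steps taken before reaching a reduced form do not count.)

D = 229, ⌊√D⌋ = 15
river: ρ → (5,13,-3)
river: ρ → (-3,11,9)
river: ρ → (9,7,-5)
river: ρ → (-5,13,3)
river: ρ → (3,11,-9)
river: ρ → (-9,7,5)
ρ-cycle length = 6 (tail of 0 descent steps not counted)

6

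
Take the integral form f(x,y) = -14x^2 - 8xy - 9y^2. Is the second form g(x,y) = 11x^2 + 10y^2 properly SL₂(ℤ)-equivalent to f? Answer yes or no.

D₁ = -440, D₂ = -440
f is negative-definite; reduce −f:
−f: flip: (14,8,9)→(9,-8,14)
−f: reduced (well bottom): (9,-8,14) with a≤c, −a<b≤a
flip sign back: reduced form of f is (-9,8,-14)
g: flip: (11,0,10)→(10,0,11)
g: reduced (well bottom): (10,0,11) with a≤c, −a<b≤a
reduced forms (-9, 8, -14) vs (10, 0, 11) ⇒ inequivalent

no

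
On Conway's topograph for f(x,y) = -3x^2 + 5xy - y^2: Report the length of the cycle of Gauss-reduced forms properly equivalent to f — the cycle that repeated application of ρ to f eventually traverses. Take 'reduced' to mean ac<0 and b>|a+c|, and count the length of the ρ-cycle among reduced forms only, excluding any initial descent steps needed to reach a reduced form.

D = 13, ⌊√D⌋ = 3
descent: ρ → (-1,3,1)  [lands on river]
river: ρ → (1,3,-1)
ρ-cycle length = 2 (tail of 1 descent step not counted)

2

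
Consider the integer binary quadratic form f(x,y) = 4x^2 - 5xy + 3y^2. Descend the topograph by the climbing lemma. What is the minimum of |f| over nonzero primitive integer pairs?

translate: b→3 (≡-5 mod 8), so (4,-5,3)→(4,3,2)
flip: (4,3,2)→(2,-3,4)
translate: b→1 (≡-3 mod 4), so (2,-3,4)→(2,1,3)
reduced (well bottom): (2,1,3) with a≤c, −a<b≤a
well minimum = a = 2

2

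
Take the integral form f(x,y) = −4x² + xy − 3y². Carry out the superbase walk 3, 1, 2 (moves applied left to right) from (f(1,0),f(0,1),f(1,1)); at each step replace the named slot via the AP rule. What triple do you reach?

start (-4,-3,-6) = (f(1,0),f(0,1),f(1,1))
replace slot 3: 2·((-4)+(-3)) − (-6) = -8 → (-4,-3,-8)
replace slot 1: 2·((-3)+(-8)) − (-4) = -18 → (-18,-3,-8)
replace slot 2: 2·((-18)+(-8)) − (-3) = -49 → (-18,-49,-8)

-18,-49,-8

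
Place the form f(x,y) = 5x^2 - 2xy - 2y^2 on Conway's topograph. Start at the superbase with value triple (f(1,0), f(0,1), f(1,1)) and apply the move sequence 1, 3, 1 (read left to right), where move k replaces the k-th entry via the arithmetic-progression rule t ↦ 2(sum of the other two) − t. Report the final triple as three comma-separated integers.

start (5,-2,1) = (f(1,0),f(0,1),f(1,1))
replace slot 1: 2·((-2)+1) − 5 = -7 → (-7,-2,1)
replace slot 3: 2·((-7)+(-2)) − 1 = -19 → (-7,-2,-19)
replace slot 1: 2·((-2)+(-19)) − (-7) = -35 → (-35,-2,-19)

-35,-2,-19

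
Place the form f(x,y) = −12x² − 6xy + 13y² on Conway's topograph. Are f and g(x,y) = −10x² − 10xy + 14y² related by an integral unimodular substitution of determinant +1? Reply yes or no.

D₁ = 660, D₂ = 660
river cycle of f (length 8): (13, 6, -12), (-12, 18, 7), (7, 24, -3), (-3, 24, 7), (7, 18, -12), (-12, 6, 13), (13, 20, -5), (-5, 20, 13)
river cycle of g (length 4): (14, 10, -10), (-10, 10, 14), (14, 18, -6), (-6, 18, 14)
cycles differ ⇒ inequivalent

no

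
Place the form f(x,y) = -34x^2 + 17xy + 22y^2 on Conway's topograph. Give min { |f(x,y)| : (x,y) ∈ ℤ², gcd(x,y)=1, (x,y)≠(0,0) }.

river: ρ → (22,27,-29)
river: ρ → (-29,31,20)
river: ρ → (20,49,-11)
river: ρ → (-11,39,40)
river: ρ → (40,41,-10)
river: ρ → (-10,39,44)
river: ρ → (44,49,-5)
river: ρ → (-5,51,34)
river: ρ → (34,17,-22)
river: ρ → (-22,27,29)
river: ρ → (29,31,-20)
river: ρ → (-20,49,11)
river: ρ → (11,39,-40)
river: ρ → (-40,41,10)
river: ρ → (10,39,-44)
river: ρ → (-44,49,5)
river: ρ → (5,51,-34)
river: ρ → (-34,17,22)
closes: descent 0, river 18
min |a| on river = 5

5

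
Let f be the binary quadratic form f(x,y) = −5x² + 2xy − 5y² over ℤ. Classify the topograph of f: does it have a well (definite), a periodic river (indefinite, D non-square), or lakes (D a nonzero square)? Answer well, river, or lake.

D = b²−4ac = 2² − 4·(-5)·(-5) = -96
D < 0 ⇒ definite ⇒ every region one sign ⇒ single well

well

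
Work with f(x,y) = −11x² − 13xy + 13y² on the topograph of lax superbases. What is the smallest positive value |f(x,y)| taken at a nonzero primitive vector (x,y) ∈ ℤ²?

descent: ρ → (13,13,-11)  [lands on river]
river: ρ → (-11,9,15)
river: ρ → (15,21,-5)
river: ρ → (-5,19,19)
river: ρ → (19,19,-5)
river: ρ → (-5,21,15)
river: ρ → (15,9,-11)
river: ρ → (-11,13,13)
closes: descent 1, river 8
min |a| on river = 5

5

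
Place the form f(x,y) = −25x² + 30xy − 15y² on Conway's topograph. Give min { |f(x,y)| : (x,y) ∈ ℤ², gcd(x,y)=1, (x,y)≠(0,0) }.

translate: b→20 (≡-30 mod 50), so (25,-30,15)→(25,20,10)
flip: (25,20,10)→(10,-20,25)
translate: b→0 (≡-20 mod 20), so (10,-20,25)→(10,0,15)
reduced (well bottom): (10,0,15) with a≤c, −a<b≤a
well minimum |f| = |-10| = 10 (negative-definite)

10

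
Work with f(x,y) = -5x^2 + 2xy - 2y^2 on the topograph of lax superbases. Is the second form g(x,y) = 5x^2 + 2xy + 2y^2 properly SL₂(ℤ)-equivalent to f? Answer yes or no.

D₁ = -36, D₂ = -36
f is negative-definite; reduce −f:
−f: flip: (5,-2,2)→(2,2,5)
−f: reduced (well bottom): (2,2,5) with a≤c, −a<b≤a
flip sign back: reduced form of f is (-2,-2,-5)
g: flip: (5,2,2)→(2,-2,5)
g: translate: b→2 (≡-2 mod 4), so (2,-2,5)→(2,2,5)
g: reduced (well bottom): (2,2,5) with a≤c, −a<b≤a
reduced forms (-2, -2, -5) vs (2, 2, 5) ⇒ inequivalent

no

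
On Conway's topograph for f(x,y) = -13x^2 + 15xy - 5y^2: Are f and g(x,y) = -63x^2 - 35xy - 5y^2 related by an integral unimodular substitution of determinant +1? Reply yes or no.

D₁ = -35, D₂ = -35
f is negative-definite; reduce −f:
−f: translate: b→11 (≡-15 mod 26), so (13,-15,5)→(13,11,3)
−f: flip: (13,11,3)→(3,-11,13)
−f: translate: b→1 (≡-11 mod 6), so (3,-11,13)→(3,1,3)
−f: reduced (well bottom): (3,1,3) with a≤c, −a<b≤a
flip sign back: reduced form of f is (-3,-1,-3)
g is negative-definite; reduce −g:
−g: flip: (63,35,5)→(5,-35,63)
−g: translate: b→5 (≡-35 mod 10), so (5,-35,63)→(5,5,3)
−g: flip: (5,5,3)→(3,-5,5)
−g: translate: b→1 (≡-5 mod 6), so (3,-5,5)→(3,1,3)
−g: reduced (well bottom): (3,1,3) with a≤c, −a<b≤a
flip sign back: reduced form of g is (-3,-1,-3)
reduced forms (-3, -1, -3) vs (-3, -1, -3) ⇒ equivalent

yes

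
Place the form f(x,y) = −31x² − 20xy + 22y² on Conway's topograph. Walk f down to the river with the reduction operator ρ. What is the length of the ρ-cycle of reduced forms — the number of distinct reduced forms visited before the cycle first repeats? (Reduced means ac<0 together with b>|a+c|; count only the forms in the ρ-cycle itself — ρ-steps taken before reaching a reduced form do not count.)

D = 3128, ⌊√D⌋ = 55
descent: ρ → (22,20,-31)  [lands on river]
river: ρ → (-31,42,11)
river: ρ → (11,46,-23)
river: ρ → (-23,46,11)
river: ρ → (11,42,-31)
river: ρ → (-31,20,22)
river: ρ → (22,24,-29)
river: ρ → (-29,34,17)
river: ρ → (17,34,-29)
river: ρ → (-29,24,22)
ρ-cycle length = 10 (tail of 1 descent step not counted)

10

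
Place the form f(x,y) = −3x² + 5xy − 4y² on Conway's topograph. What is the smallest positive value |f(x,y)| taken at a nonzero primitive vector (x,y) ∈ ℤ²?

translate: b→1 (≡-5 mod 6), so (3,-5,4)→(3,1,2)
flip: (3,1,2)→(2,-1,3)
reduced (well bottom): (2,-1,3) with a≤c, −a<b≤a
well minimum |f| = |-2| = 2 (negative-definite)

2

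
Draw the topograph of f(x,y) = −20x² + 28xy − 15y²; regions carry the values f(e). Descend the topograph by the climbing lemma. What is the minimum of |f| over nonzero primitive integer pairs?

translate: b→12 (≡-28 mod 40), so (20,-28,15)→(20,12,7)
flip: (20,12,7)→(7,-12,20)
translate: b→2 (≡-12 mod 14), so (7,-12,20)→(7,2,15)
reduced (well bottom): (7,2,15) with a≤c, −a<b≤a
well minimum |f| = |-7| = 7 (negative-definite)

7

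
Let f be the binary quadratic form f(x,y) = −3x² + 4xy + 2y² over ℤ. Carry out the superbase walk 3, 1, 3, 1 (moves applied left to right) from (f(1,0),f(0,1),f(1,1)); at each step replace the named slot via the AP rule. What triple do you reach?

start (-3,2,3) = (f(1,0),f(0,1),f(1,1))
replace slot 3: 2·((-3)+2) − 3 = -5 → (-3,2,-5)
replace slot 1: 2·(2+(-5)) − (-3) = -3 → (-3,2,-5)
replace slot 3: 2·((-3)+2) − (-5) = 3 → (-3,2,3)
replace slot 1: 2·(2+3) − (-3) = 13 → (13,2,3)

13,2,3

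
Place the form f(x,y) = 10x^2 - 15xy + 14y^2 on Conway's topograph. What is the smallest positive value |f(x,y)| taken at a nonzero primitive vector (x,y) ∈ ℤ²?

translate: b→5 (≡-15 mod 20), so (10,-15,14)→(10,5,9)
flip: (10,5,9)→(9,-5,10)
reduced (well bottom): (9,-5,10) with a≤c, −a<b≤a
well minimum = a = 9

9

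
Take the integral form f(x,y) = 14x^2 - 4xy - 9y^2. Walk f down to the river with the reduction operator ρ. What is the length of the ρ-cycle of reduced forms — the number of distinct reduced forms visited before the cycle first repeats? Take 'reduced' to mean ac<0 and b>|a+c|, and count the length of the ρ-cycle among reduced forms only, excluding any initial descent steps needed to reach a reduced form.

D = 520, ⌊√D⌋ = 22
descent: ρ → (-9,22,1)  [lands on river]
river: ρ → (1,22,-9)
river: ρ → (-9,14,9)
river: ρ → (9,22,-1)
river: ρ → (-1,22,9)
river: ρ → (9,14,-9)
ρ-cycle length = 6 (tail of 1 descent step not counted)

6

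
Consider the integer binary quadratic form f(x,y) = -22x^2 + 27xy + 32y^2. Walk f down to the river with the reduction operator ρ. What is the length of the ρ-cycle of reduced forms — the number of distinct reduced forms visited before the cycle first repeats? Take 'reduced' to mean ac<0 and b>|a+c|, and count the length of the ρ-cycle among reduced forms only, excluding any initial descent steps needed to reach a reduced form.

D = 3545, ⌊√D⌋ = 59
river: ρ → (32,37,-17)
river: ρ → (-17,31,38)
river: ρ → (38,45,-10)
river: ρ → (-10,55,13)
river: ρ → (13,49,-22)
river: ρ → (-22,39,23)
river: ρ → (23,53,-8)
river: ρ → (-8,59,2)
river: ρ → (2,57,-37)
river: ρ → (-37,17,22)
river: ρ → (22,27,-32)
river: ρ → (-32,37,17)
river: ρ → (17,31,-38)
river: ρ → (-38,45,10)
river: ρ → (10,55,-13)
river: ρ → (-13,49,22)
river: ρ → (22,39,-23)
river: ρ → (-23,53,8)
river: ρ → (8,59,-2)
river: ρ → (-2,57,37)
river: ρ → (37,17,-22)
river: ρ → (-22,27,32)
ρ-cycle length = 22 (tail of 0 descent steps not counted)

22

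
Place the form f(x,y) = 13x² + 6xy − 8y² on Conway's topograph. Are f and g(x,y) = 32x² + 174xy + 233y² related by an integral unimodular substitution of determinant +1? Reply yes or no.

D₁ = 452, D₂ = 452
river cycle of f (length 18): (-8, 10, 11), (11, 12, -7), (-7, 16, 7), (7, 12, -11), (-11, 10, 8), (8, 6, -13), (-13, 20, 1), (1, 20, -13), (-13, 6, 8), (8, 10, -11), … (8 more)
river cycle of g (length 18): (-1, 20, 13), (13, 6, -8), (-8, 10, 11), (11, 12, -7), (-7, 16, 7), (7, 12, -11), (-11, 10, 8), (8, 6, -13), (-13, 20, 1), (1, 20, -13), … (8 more)
cycles coincide ⇒ equivalent

yes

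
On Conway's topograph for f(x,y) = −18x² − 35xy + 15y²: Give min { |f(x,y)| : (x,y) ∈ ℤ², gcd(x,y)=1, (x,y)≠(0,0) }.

descent: ρ → (15,35,-18)  [lands on river]
river: ρ → (-18,37,13)
river: ρ → (13,41,-12)
river: ρ → (-12,31,28)
river: ρ → (28,25,-15)
river: ρ → (-15,35,18)
river: ρ → (18,37,-13)
river: ρ → (-13,41,12)
river: ρ → (12,31,-28)
river: ρ → (-28,25,15)
closes: descent 1, river 10
min |a| on river = 12

12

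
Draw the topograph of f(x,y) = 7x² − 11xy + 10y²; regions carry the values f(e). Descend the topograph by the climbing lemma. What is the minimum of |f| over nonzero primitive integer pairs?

translate: b→3 (≡-11 mod 14), so (7,-11,10)→(7,3,6)
flip: (7,3,6)→(6,-3,7)
reduced (well bottom): (6,-3,7) with a≤c, −a<b≤a
well minimum = a = 6

6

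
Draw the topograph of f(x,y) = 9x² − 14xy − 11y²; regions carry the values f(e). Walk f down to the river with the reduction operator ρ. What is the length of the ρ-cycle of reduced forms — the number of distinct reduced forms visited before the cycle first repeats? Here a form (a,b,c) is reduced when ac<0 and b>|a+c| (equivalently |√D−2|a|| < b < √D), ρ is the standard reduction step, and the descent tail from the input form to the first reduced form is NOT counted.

D = 592, ⌊√D⌋ = 24
descent: ρ → (-11,14,9)  [lands on river]
river: ρ → (9,22,-3)
river: ρ → (-3,20,16)
river: ρ → (16,12,-7)
river: ρ → (-7,16,12)
river: ρ → (12,8,-11)
ρ-cycle length = 6 (tail of 1 descent step not counted)

6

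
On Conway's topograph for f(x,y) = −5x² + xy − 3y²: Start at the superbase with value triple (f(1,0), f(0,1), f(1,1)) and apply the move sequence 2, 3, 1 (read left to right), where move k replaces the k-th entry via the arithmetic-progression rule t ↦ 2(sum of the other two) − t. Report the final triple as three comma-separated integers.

start (-5,-3,-7) = (f(1,0),f(0,1),f(1,1))
replace slot 2: 2·((-5)+(-7)) − (-3) = -21 → (-5,-21,-7)
replace slot 3: 2·((-5)+(-21)) − (-7) = -45 → (-5,-21,-45)
replace slot 1: 2·((-21)+(-45)) − (-5) = -127 → (-127,-21,-45)

-127,-21,-45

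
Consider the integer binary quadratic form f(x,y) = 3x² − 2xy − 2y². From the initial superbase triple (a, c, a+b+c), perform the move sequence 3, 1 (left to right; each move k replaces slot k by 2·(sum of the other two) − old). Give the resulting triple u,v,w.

start (3,-2,-1) = (f(1,0),f(0,1),f(1,1))
replace slot 3: 2·(3+(-2)) − (-1) = 3 → (3,-2,3)
replace slot 1: 2·((-2)+3) − 3 = -1 → (-1,-2,3)

-1,-2,3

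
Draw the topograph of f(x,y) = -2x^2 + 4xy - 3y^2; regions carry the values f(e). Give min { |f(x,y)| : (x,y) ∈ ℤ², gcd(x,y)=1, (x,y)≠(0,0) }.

translate: b→0 (≡-4 mod 4), so (2,-4,3)→(2,0,1)
flip: (2,0,1)→(1,0,2)
reduced (well bottom): (1,0,2) with a≤c, −a<b≤a
well minimum |f| = |-1| = 1 (negative-definite)

1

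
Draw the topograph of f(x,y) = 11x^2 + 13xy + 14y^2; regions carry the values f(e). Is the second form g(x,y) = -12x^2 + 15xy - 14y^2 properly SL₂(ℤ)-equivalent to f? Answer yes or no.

D₁ = -447, D₂ = -447
f: translate: b→-9 (≡13 mod 22), so (11,13,14)→(11,-9,12)
f: reduced (well bottom): (11,-9,12) with a≤c, −a<b≤a
g is negative-definite; reduce −g:
−g: translate: b→9 (≡-15 mod 24), so (12,-15,14)→(12,9,11)
−g: flip: (12,9,11)→(11,-9,12)
−g: reduced (well bottom): (11,-9,12) with a≤c, −a<b≤a
flip sign back: reduced form of g is (-11,9,-12)
reduced forms (11, -9, 12) vs (-11, 9, -12) ⇒ inequivalent

no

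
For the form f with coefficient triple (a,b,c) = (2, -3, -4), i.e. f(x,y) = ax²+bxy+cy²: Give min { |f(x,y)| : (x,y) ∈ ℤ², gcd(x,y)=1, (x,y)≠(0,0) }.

descent: ρ → (-4,3,2)  [lands on river]
river: ρ → (2,5,-2)
river: ρ → (-2,3,4)
river: ρ → (4,5,-1)
river: ρ → (-1,5,4)
river: ρ → (4,3,-2)
river: ρ → (-2,5,2)
river: ρ → (2,3,-4)
river: ρ → (-4,5,1)
river: ρ → (1,5,-4)
closes: descent 1, river 10
min |a| on river = 1

1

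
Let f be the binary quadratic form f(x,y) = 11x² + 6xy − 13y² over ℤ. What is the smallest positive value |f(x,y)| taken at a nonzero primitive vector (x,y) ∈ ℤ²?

river: ρ → (-13,20,4)
river: ρ → (4,20,-13)
river: ρ → (-13,6,11)
river: ρ → (11,16,-8)
river: ρ → (-8,16,11)
river: ρ → (11,6,-13)
closes: descent 0, river 6
min |a| on river = 4

4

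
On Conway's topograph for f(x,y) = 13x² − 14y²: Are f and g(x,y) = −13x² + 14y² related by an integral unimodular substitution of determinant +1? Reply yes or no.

D₁ = 728, D₂ = 728
river cycle of f (length 2): (13, 26, -1), (-1, 26, 13)
river cycle of g (length 2): (-13, 26, 1), (1, 26, -13)
cycles differ ⇒ inequivalent

no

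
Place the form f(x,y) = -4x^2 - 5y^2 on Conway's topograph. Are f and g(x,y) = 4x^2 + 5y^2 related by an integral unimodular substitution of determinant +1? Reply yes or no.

D₁ = -80, D₂ = -80
f is negative-definite; reduce −f:
−f: reduced (well bottom): (4,0,5) with a≤c, −a<b≤a
flip sign back: reduced form of f is (-4,0,-5)
g: reduced (well bottom): (4,0,5) with a≤c, −a<b≤a
reduced forms (-4, 0, -5) vs (4, 0, 5) ⇒ inequivalent

no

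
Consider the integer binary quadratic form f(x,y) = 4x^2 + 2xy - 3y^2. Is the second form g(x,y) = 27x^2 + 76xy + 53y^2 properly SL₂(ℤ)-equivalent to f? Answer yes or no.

D₁ = 52, D₂ = 52
river cycle of f (length 10): (-3, 4, 3), (3, 2, -4), (-4, 6, 1), (1, 6, -4), (-4, 2, 3), (3, 4, -3), (-3, 2, 4), (4, 6, -1), (-1, 6, 4), (4, 2, -3)
river cycle of g (length 10): (4, 2, -3), (-3, 4, 3), (3, 2, -4), (-4, 6, 1), (1, 6, -4), (-4, 2, 3), (3, 4, -3), (-3, 2, 4), (4, 6, -1), (-1, 6, 4)
cycles coincide ⇒ equivalent

yes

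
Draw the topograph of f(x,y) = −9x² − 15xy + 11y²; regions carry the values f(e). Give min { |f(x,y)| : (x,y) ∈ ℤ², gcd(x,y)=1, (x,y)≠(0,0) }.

descent: ρ → (11,15,-9)  [lands on river]
river: ρ → (-9,21,5)
river: ρ → (5,19,-13)
river: ρ → (-13,7,11)
closes: descent 1, river 4
min |a| on river = 5

5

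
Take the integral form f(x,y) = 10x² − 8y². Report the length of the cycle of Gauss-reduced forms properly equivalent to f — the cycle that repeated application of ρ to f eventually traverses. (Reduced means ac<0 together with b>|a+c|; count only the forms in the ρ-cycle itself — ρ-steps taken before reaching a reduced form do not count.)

D = 320, ⌊√D⌋ = 17
descent: ρ → (-8,16,2)  [lands on river]
river: ρ → (2,16,-8)
ρ-cycle length = 2 (tail of 1 descent step not counted)

2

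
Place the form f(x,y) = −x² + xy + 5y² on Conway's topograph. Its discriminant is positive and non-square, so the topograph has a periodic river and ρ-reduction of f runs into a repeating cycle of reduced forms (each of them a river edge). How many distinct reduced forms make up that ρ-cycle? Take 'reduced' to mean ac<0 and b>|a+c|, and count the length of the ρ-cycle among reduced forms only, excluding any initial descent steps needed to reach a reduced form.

D = 21, ⌊√D⌋ = 4
descent: ρ → (5,-1,-1)
descent: ρ → (-1,3,3)  [lands on river]
river: ρ → (3,3,-1)
ρ-cycle length = 2 (tail of 2 descent steps not counted)

2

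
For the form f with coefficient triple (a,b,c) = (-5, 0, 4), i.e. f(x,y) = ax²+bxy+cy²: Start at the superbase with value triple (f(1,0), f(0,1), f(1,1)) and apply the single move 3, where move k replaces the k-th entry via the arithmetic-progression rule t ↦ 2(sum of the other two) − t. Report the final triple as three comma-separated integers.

start (-5,4,-1) = (f(1,0),f(0,1),f(1,1))
replace slot 3: 2·((-5)+4) − (-1) = -1 → (-5,4,-1)

-5,4,-1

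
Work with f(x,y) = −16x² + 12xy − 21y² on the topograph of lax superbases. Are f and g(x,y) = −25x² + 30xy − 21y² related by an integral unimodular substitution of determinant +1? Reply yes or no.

D₁ = -1200, D₂ = -1200
f is negative-definite; reduce −f:
−f: reduced (well bottom): (16,-12,21) with a≤c, −a<b≤a
flip sign back: reduced form of f is (-16,12,-21)
g is negative-definite; reduce −g:
−g: translate: b→20 (≡-30 mod 50), so (25,-30,21)→(25,20,16)
−g: flip: (25,20,16)→(16,-20,25)
−g: translate: b→12 (≡-20 mod 32), so (16,-20,25)→(16,12,21)
−g: reduced (well bottom): (16,12,21) with a≤c, −a<b≤a
flip sign back: reduced form of g is (-16,-12,-21)
reduced forms (-16, 12, -21) vs (-16, -12, -21) ⇒ inequivalent

no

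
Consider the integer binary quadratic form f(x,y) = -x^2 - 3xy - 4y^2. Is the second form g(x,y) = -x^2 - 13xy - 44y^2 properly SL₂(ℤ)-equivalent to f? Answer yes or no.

D₁ = -7, D₂ = -7
f is negative-definite; reduce −f:
−f: translate: b→1 (≡3 mod 2), so (1,3,4)→(1,1,2)
−f: reduced (well bottom): (1,1,2) with a≤c, −a<b≤a
flip sign back: reduced form of f is (-1,-1,-2)
g is negative-definite; reduce −g:
−g: translate: b→1 (≡13 mod 2), so (1,13,44)→(1,1,2)
−g: reduced (well bottom): (1,1,2) with a≤c, −a<b≤a
flip sign back: reduced form of g is (-1,-1,-2)
reduced forms (-1, -1, -2) vs (-1, -1, -2) ⇒ equivalent

yes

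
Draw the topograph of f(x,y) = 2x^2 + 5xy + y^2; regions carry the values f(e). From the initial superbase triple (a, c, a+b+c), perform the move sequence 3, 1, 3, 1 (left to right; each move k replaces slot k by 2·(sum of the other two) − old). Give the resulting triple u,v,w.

start (2,1,8) = (f(1,0),f(0,1),f(1,1))
replace slot 3: 2·(2+1) − 8 = -2 → (2,1,-2)
replace slot 1: 2·(1+(-2)) − 2 = -4 → (-4,1,-2)
replace slot 3: 2·((-4)+1) − (-2) = -4 → (-4,1,-4)
replace slot 1: 2·(1+(-4)) − (-4) = -2 → (-2,1,-4)

-2,1,-4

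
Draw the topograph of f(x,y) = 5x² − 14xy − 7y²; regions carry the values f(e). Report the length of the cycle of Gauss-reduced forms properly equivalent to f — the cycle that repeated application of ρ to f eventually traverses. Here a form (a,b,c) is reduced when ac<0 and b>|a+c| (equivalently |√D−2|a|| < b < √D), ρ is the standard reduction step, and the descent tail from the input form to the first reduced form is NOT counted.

D = 336, ⌊√D⌋ = 18
descent: ρ → (-7,14,5)  [lands on river]
river: ρ → (5,16,-4)
river: ρ → (-4,16,5)
river: ρ → (5,14,-7)
ρ-cycle length = 4 (tail of 1 descent step not counted)

4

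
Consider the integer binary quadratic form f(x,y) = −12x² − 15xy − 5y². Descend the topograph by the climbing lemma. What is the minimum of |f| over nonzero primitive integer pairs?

translate: b→-9 (≡15 mod 24), so (12,15,5)→(12,-9,2)
flip: (12,-9,2)→(2,9,12)
translate: b→1 (≡9 mod 4), so (2,9,12)→(2,1,2)
reduced (well bottom): (2,1,2) with a≤c, −a<b≤a
well minimum |f| = |-2| = 2 (negative-definite)

2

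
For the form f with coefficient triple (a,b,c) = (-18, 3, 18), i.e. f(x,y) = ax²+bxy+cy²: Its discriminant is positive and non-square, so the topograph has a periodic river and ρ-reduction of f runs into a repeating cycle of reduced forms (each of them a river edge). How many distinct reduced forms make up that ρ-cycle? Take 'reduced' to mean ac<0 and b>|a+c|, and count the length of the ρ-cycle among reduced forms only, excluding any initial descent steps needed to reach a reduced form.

D = 1305, ⌊√D⌋ = 36
river: ρ → (18,33,-3)
river: ρ → (-3,33,18)
river: ρ → (18,3,-18)
river: ρ → (-18,33,3)
river: ρ → (3,33,-18)
river: ρ → (-18,3,18)
ρ-cycle length = 6 (tail of 0 descent steps not counted)

6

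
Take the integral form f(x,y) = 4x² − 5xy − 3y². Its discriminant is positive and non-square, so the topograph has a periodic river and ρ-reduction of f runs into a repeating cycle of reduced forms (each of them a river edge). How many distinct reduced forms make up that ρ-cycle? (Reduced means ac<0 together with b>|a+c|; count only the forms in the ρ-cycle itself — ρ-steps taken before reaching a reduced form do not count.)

D = 73, ⌊√D⌋ = 8
descent: ρ → (-3,5,4)  [lands on river]
river: ρ → (4,3,-4)
river: ρ → (-4,5,3)
river: ρ → (3,7,-2)
river: ρ → (-2,5,6)
river: ρ → (6,7,-1)
river: ρ → (-1,7,6)
river: ρ → (6,5,-2)
river: ρ → (-2,7,3)
river: ρ → (3,5,-4)
river: ρ → (-4,3,4)
river: ρ → (4,5,-3)
river: ρ → (-3,7,2)
river: ρ → (2,5,-6)
river: ρ → (-6,7,1)
river: ρ → (1,7,-6)
river: ρ → (-6,5,2)
river: ρ → (2,7,-3)
ρ-cycle length = 18 (tail of 1 descent step not counted)

18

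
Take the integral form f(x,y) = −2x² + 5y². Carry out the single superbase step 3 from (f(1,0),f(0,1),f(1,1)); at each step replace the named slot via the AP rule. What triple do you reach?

start (-2,5,3) = (f(1,0),f(0,1),f(1,1))
replace slot 3: 2·((-2)+5) − 3 = 3 → (-2,5,3)

-2,5,3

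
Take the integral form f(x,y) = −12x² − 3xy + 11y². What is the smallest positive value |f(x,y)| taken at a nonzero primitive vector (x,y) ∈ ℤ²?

descent: ρ → (11,3,-12)  [lands on river]
river: ρ → (-12,21,2)
river: ρ → (2,23,-1)
river: ρ → (-1,23,2)
river: ρ → (2,21,-12)
river: ρ → (-12,3,11)
river: ρ → (11,19,-4)
river: ρ → (-4,21,6)
river: ρ → (6,15,-13)
river: ρ → (-13,11,8)
river: ρ → (8,21,-3)
river: ρ → (-3,21,8)
river: ρ → (8,11,-13)
river: ρ → (-13,15,6)
river: ρ → (6,21,-4)
river: ρ → (-4,19,11)
closes: descent 1, river 16
min |a| on river = 1

1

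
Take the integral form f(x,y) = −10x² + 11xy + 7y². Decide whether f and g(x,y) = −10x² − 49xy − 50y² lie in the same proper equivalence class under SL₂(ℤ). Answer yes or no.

D₁ = 401, D₂ = 401
river cycle of f (length 10): (7, 17, -4), (-4, 15, 11), (11, 7, -8), (-8, 9, 10), (10, 11, -7), (-7, 17, 4), (4, 15, -11), (-11, 7, 8), (8, 9, -10), (-10, 11, 7)
river cycle of g (length 10): (-10, 11, 7), (7, 17, -4), (-4, 15, 11), (11, 7, -8), (-8, 9, 10), (10, 11, -7), (-7, 17, 4), (4, 15, -11), (-11, 7, 8), (8, 9, -10)
cycles coincide ⇒ equivalent

yes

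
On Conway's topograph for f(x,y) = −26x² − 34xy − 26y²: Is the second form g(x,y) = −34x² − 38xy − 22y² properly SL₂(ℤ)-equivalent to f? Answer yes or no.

D₁ = -1548, D₂ = -1548
f is negative-definite; reduce −f:
−f: translate: b→-18 (≡34 mod 52), so (26,34,26)→(26,-18,18)
−f: flip: (26,-18,18)→(18,18,26)
−f: reduced (well bottom): (18,18,26) with a≤c, −a<b≤a
flip sign back: reduced form of f is (-18,-18,-26)
g is negative-definite; reduce −g:
−g: translate: b→-30 (≡38 mod 68), so (34,38,22)→(34,-30,18)
−g: flip: (34,-30,18)→(18,30,34)
−g: translate: b→-6 (≡30 mod 36), so (18,30,34)→(18,-6,22)
−g: reduced (well bottom): (18,-6,22) with a≤c, −a<b≤a
flip sign back: reduced form of g is (-18,6,-22)
reduced forms (-18, -18, -26) vs (-18, 6, -22) ⇒ inequivalent

no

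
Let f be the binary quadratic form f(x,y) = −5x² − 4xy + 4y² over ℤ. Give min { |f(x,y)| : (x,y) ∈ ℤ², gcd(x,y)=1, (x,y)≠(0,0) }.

descent: ρ → (4,4,-5)  [lands on river]
river: ρ → (-5,6,3)
river: ρ → (3,6,-5)
river: ρ → (-5,4,4)
closes: descent 1, river 4
min |a| on river = 3

3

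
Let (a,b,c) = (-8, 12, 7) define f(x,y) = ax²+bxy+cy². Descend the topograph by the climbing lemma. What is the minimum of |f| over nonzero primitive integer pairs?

river: ρ → (7,16,-4)
river: ρ → (-4,16,7)
river: ρ → (7,12,-8)
river: ρ → (-8,4,11)
river: ρ → (11,18,-1)
river: ρ → (-1,18,11)
river: ρ → (11,4,-8)
river: ρ → (-8,12,7)
closes: descent 0, river 8
min |a| on river = 1

1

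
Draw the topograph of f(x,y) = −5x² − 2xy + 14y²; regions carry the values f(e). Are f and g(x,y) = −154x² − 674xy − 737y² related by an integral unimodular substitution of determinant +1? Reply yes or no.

D₁ = 284, D₂ = 284
river cycle of f (length 8): (-5, 8, 11), (11, 14, -2), (-2, 14, 11), (11, 8, -5), (-5, 12, 7), (7, 16, -1), (-1, 16, 7), (7, 12, -5)
river cycle of g (length 8): (-5, 8, 11), (11, 14, -2), (-2, 14, 11), (11, 8, -5), (-5, 12, 7), (7, 16, -1), (-1, 16, 7), (7, 12, -5)
cycles coincide ⇒ equivalent

yes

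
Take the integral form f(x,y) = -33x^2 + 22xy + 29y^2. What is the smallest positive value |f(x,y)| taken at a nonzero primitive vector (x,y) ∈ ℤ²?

river: ρ → (29,36,-26)
river: ρ → (-26,16,39)
river: ρ → (39,62,-3)
river: ρ → (-3,64,18)
river: ρ → (18,44,-33)
river: ρ → (-33,22,29)
closes: descent 0, river 6
min |a| on river = 3

3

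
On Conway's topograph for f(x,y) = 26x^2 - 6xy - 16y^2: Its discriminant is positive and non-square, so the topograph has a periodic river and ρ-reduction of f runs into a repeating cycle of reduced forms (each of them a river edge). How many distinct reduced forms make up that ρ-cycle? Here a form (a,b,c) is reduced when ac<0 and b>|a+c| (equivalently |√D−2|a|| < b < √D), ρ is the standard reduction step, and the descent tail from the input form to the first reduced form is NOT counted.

D = 1700, ⌊√D⌋ = 41
descent: ρ → (-16,38,4)  [lands on river]
river: ρ → (4,34,-34)
river: ρ → (-34,34,4)
river: ρ → (4,38,-16)
river: ρ → (-16,26,16)
river: ρ → (16,38,-4)
river: ρ → (-4,34,34)
river: ρ → (34,34,-4)
river: ρ → (-4,38,16)
river: ρ → (16,26,-16)
ρ-cycle length = 10 (tail of 1 descent step not counted)

10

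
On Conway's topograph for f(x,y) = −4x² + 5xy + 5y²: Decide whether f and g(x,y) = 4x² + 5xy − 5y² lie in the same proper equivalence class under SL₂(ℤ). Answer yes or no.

D₁ = 105, D₂ = 105
river cycle of f (length 6): (5, 5, -4), (-4, 3, 6), (6, 9, -1), (-1, 9, 6), (6, 3, -4), (-4, 5, 5)
river cycle of g (length 6): (-5, 5, 4), (4, 3, -6), (-6, 9, 1), (1, 9, -6), (-6, 3, 4), (4, 5, -5)
cycles differ ⇒ inequivalent

no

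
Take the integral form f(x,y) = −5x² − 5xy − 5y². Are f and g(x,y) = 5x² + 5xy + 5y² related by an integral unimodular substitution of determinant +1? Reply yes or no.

D₁ = -75, D₂ = -75
f is negative-definite; reduce −f:
−f: reduced (well bottom): (5,5,5) with a≤c, −a<b≤a
flip sign back: reduced form of f is (-5,-5,-5)
g: reduced (well bottom): (5,5,5) with a≤c, −a<b≤a
reduced forms (-5, -5, -5) vs (5, 5, 5) ⇒ inequivalent

no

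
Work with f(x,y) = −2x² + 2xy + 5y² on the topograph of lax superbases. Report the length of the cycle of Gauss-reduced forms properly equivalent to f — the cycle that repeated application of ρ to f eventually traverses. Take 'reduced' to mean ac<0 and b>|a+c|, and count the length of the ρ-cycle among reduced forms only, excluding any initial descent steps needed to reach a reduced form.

D = 44, ⌊√D⌋ = 6
descent: ρ → (5,-2,-2)
descent: ρ → (-2,6,1)  [lands on river]
river: ρ → (1,6,-2)
ρ-cycle length = 2 (tail of 2 descent steps not counted)

2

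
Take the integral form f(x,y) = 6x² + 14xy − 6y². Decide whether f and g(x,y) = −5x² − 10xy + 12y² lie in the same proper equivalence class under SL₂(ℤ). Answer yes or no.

D₁ = 340, D₂ = 340
river cycle of f (length 6): (-6, 10, 10), (10, 10, -6), (-6, 14, 6), (6, 10, -10), (-10, 10, 6), (6, 14, -6)
river cycle of g (length 14): (12, 10, -5), (-5, 10, 12), (12, 14, -3), (-3, 16, 7), (7, 12, -7), (-7, 16, 3), (3, 14, -12), (-12, 10, 5), (5, 10, -12), (-12, 14, 3), … (4 more)
cycles differ ⇒ inequivalent

no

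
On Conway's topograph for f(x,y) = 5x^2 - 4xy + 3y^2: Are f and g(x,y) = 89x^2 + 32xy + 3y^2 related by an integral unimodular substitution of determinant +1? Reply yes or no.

D₁ = -44, D₂ = -44
f: flip: (5,-4,3)→(3,4,5)
f: translate: b→-2 (≡4 mod 6), so (3,4,5)→(3,-2,4)
f: reduced (well bottom): (3,-2,4) with a≤c, −a<b≤a
g: flip: (89,32,3)→(3,-32,89)
g: translate: b→-2 (≡-32 mod 6), so (3,-32,89)→(3,-2,4)
g: reduced (well bottom): (3,-2,4) with a≤c, −a<b≤a
reduced forms (3, -2, 4) vs (3, -2, 4) ⇒ equivalent

yes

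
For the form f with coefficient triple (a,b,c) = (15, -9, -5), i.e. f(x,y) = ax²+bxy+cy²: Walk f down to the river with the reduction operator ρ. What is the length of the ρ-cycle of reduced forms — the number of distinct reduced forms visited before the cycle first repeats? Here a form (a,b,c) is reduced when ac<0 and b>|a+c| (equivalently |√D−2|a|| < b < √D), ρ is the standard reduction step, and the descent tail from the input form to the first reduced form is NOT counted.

D = 381, ⌊√D⌋ = 19
descent: ρ → (-5,19,1)  [lands on river]
river: ρ → (1,19,-5)
river: ρ → (-5,11,13)
river: ρ → (13,15,-3)
river: ρ → (-3,15,13)
river: ρ → (13,11,-5)
ρ-cycle length = 6 (tail of 1 descent step not counted)

6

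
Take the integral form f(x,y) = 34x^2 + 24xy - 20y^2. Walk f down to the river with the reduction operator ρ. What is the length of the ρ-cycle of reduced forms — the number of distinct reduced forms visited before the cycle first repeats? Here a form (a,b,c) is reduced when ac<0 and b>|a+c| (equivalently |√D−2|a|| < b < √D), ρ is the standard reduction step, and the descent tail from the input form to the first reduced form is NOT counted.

D = 3296, ⌊√D⌋ = 57
river: ρ → (-20,56,2)
river: ρ → (2,56,-20)
river: ρ → (-20,24,34)
river: ρ → (34,44,-10)
river: ρ → (-10,56,4)
river: ρ → (4,56,-10)
river: ρ → (-10,44,34)
river: ρ → (34,24,-20)
ρ-cycle length = 8 (tail of 0 descent steps not counted)

8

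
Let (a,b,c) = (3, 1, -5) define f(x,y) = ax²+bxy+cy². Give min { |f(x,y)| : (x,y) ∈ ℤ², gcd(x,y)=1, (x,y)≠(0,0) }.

descent: ρ → (-5,-1,3)
descent: ρ → (3,7,-1)  [lands on river]
river: ρ → (-1,7,3)
river: ρ → (3,5,-3)
river: ρ → (-3,7,1)
river: ρ → (1,7,-3)
river: ρ → (-3,5,3)
closes: descent 2, river 6
min |a| on river = 1

1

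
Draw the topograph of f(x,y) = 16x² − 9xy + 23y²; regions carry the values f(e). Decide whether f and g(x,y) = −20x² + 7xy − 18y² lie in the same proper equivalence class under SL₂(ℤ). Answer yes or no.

D₁ = -1391, D₂ = -1391
f: reduced (well bottom): (16,-9,23) with a≤c, −a<b≤a
g is negative-definite; reduce −g:
−g: flip: (20,-7,18)→(18,7,20)
−g: reduced (well bottom): (18,7,20) with a≤c, −a<b≤a
flip sign back: reduced form of g is (-18,-7,-20)
reduced forms (16, -9, 23) vs (-18, -7, -20) ⇒ inequivalent

no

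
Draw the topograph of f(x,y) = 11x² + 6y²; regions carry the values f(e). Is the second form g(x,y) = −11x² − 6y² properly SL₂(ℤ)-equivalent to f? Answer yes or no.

D₁ = -264, D₂ = -264
f: flip: (11,0,6)→(6,0,11)
f: reduced (well bottom): (6,0,11) with a≤c, −a<b≤a
g is negative-definite; reduce −g:
−g: flip: (11,0,6)→(6,0,11)
−g: reduced (well bottom): (6,0,11) with a≤c, −a<b≤a
flip sign back: reduced form of g is (-6,0,-11)
reduced forms (6, 0, 11) vs (-6, 0, -11) ⇒ inequivalent

no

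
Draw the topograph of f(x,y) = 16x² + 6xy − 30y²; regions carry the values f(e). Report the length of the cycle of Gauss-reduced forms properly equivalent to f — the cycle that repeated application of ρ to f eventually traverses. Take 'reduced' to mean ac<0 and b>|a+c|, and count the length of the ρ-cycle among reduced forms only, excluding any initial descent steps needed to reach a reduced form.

D = 1956, ⌊√D⌋ = 44
descent: ρ → (-30,-6,16)
descent: ρ → (16,38,-8)  [lands on river]
river: ρ → (-8,42,6)
river: ρ → (6,42,-8)
river: ρ → (-8,38,16)
river: ρ → (16,26,-20)
river: ρ → (-20,14,22)
river: ρ → (22,30,-12)
river: ρ → (-12,42,4)
river: ρ → (4,38,-32)
river: ρ → (-32,26,10)
river: ρ → (10,34,-20)
river: ρ → (-20,6,24)
river: ρ → (24,42,-2)
river: ρ → (-2,42,24)
river: ρ → (24,6,-20)
river: ρ → (-20,34,10)
river: ρ → (10,26,-32)
river: ρ → (-32,38,4)
river: ρ → (4,42,-12)
river: ρ → (-12,30,22)
river: ρ → (22,14,-20)
river: ρ → (-20,26,16)
ρ-cycle length = 22 (tail of 2 descent steps not counted)

22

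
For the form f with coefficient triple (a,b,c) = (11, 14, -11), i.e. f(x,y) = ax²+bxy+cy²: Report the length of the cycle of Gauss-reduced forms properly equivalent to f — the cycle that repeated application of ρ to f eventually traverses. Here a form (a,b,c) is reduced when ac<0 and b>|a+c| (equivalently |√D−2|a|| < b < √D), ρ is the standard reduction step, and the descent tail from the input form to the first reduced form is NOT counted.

D = 680, ⌊√D⌋ = 26
river: ρ → (-11,8,14)
river: ρ → (14,20,-5)
river: ρ → (-5,20,14)
river: ρ → (14,8,-11)
river: ρ → (-11,14,11)
river: ρ → (11,8,-14)
river: ρ → (-14,20,5)
river: ρ → (5,20,-14)
river: ρ → (-14,8,11)
river: ρ → (11,14,-11)
ρ-cycle length = 10 (tail of 0 descent steps not counted)

10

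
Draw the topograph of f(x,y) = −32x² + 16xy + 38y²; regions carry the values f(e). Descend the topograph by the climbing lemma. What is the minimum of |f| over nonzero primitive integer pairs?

river: ρ → (38,60,-10)
river: ρ → (-10,60,38)
river: ρ → (38,16,-32)
river: ρ → (-32,48,22)
river: ρ → (22,40,-40)
river: ρ → (-40,40,22)
river: ρ → (22,48,-32)
river: ρ → (-32,16,38)
closes: descent 0, river 8
min |a| on river = 10

10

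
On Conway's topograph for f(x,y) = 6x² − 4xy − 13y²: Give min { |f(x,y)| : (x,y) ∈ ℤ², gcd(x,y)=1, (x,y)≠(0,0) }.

descent: ρ → (-13,4,6)
descent: ρ → (6,8,-11)  [lands on river]
river: ρ → (-11,14,3)
river: ρ → (3,16,-6)
river: ρ → (-6,8,11)
river: ρ → (11,14,-3)
river: ρ → (-3,16,6)
closes: descent 2, river 6
min |a| on river = 3

3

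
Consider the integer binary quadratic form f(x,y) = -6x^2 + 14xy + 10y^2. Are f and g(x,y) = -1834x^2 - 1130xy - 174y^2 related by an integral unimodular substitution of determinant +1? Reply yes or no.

D₁ = 436, D₂ = 436
river cycle of f (length 14): (10, 6, -10), (-10, 14, 6), (6, 10, -14), (-14, 18, 2), (2, 18, -14), (-14, 10, 6), (6, 14, -10), (-10, 6, 10), (10, 14, -6), (-6, 10, 14), … (4 more)
river cycle of g (length 14): (-10, 14, 6), (6, 10, -14), (-14, 18, 2), (2, 18, -14), (-14, 10, 6), (6, 14, -10), (-10, 6, 10), (10, 14, -6), (-6, 10, 14), (14, 18, -2), … (4 more)
cycles coincide ⇒ equivalent

yes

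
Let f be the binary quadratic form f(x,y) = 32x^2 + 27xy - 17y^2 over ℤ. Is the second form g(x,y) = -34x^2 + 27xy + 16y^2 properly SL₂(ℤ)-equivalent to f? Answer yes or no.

D₁ = 2905, D₂ = 2905
river cycle of f (length 38): (-17, 41, 18), (18, 31, -27), (-27, 23, 22), (22, 21, -28), (-28, 35, 15), (15, 25, -38), (-38, 51, 2), (2, 53, -12), (-12, 43, 22), (22, 45, -10), … (28 more)
river cycle of g (length 34): (16, 37, -24), (-24, 11, 29), (29, 47, -6), (-6, 49, 21), (21, 35, -20), (-20, 45, 11), (11, 43, -24), (-24, 53, 1), (1, 53, -24), (-24, 43, 11), … (24 more)
cycles differ ⇒ inequivalent

no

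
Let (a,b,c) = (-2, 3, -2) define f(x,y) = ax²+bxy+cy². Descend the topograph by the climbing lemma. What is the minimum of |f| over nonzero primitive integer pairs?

translate: b→1 (≡-3 mod 4), so (2,-3,2)→(2,1,1)
flip: (2,1,1)→(1,-1,2)
translate: b→1 (≡-1 mod 2), so (1,-1,2)→(1,1,2)
reduced (well bottom): (1,1,2) with a≤c, −a<b≤a
well minimum |f| = |-1| = 1 (negative-definite)

1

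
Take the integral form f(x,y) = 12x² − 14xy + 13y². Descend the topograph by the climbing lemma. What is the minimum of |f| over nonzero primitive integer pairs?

translate: b→10 (≡-14 mod 24), so (12,-14,13)→(12,10,11)
flip: (12,10,11)→(11,-10,12)
reduced (well bottom): (11,-10,12) with a≤c, −a<b≤a
well minimum = a = 11

11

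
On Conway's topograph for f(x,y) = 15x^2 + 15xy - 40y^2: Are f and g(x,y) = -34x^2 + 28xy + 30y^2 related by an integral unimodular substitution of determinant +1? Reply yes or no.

D₁ = 2625, D₂ = 4864
discriminants differ ⇒ not SL₂(ℤ)-equivalent

no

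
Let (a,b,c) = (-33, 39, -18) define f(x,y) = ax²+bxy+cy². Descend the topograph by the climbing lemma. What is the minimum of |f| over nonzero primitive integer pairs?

translate: b→27 (≡-39 mod 66), so (33,-39,18)→(33,27,12)
flip: (33,27,12)→(12,-27,33)
translate: b→-3 (≡-27 mod 24), so (12,-27,33)→(12,-3,18)
reduced (well bottom): (12,-3,18) with a≤c, −a<b≤a
well minimum |f| = |-12| = 12 (negative-definite)

12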